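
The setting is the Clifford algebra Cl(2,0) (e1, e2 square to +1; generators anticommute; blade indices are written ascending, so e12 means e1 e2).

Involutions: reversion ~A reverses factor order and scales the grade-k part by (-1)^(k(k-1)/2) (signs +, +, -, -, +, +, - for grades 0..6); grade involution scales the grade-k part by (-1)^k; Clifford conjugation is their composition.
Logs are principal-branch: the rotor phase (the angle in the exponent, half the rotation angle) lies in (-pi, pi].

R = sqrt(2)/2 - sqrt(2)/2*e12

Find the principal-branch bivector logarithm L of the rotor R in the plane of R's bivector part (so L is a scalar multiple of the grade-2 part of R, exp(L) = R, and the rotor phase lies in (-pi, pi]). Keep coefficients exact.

The scalar part of R is sqrt(2)/2, so the principal-branch rotor phase is pinned; divide the bivector part by its sine to get the unit plane — L is the phase times that plane.
Concretely: cos(phase) = sqrt(2)/2 gives phase = ±pi/4, and since phase/sin(phase) is even the sign is immaterial: L = (phase/sin(phase)) * <R>_2 = (sqrt(2)*pi/4) * <R>_2.
Answer: -pi/4*e12


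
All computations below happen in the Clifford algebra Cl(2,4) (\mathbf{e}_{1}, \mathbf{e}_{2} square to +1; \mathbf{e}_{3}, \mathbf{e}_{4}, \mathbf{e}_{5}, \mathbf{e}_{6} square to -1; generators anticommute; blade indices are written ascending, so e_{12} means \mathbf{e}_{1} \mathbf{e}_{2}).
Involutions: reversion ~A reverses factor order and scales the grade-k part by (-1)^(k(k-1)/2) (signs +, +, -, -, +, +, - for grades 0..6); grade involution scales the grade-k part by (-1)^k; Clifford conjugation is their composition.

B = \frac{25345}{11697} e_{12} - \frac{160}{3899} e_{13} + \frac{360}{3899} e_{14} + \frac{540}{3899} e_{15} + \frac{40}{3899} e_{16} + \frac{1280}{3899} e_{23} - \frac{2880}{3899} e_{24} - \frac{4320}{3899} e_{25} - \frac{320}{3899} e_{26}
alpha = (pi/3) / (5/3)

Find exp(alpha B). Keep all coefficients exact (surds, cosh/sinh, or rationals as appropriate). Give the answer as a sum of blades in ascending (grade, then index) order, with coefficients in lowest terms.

B^2 term by term: the squares give (\frac{25345}{11697})^2*(e_{12})^2 + (-\frac{160}{3899})^2*(e_{13})^2 + (\frac{360}{3899})^2*(e_{14})^2 + (\frac{540}{3899})^2*(e_{15})^2 + (\frac{40}{3899})^2*(e_{16})^2 + (\frac{1280}{3899})^2*(e_{23})^2 + (-\frac{2880}{3899})^2*(e_{24})^2 + (-\frac{4320}{3899})^2*(e_{25})^2 + (-\frac{320}{3899})^2*(e_{26})^2 = \frac{642369025}{136819809}*(-1) + \frac{25600}{15202201}*(+1) + \frac{129600}{15202201}*(+1) + \frac{291600}{15202201}*(+1) + \frac{1600}{15202201}*(+1) + \frac{1638400}{15202201}*(+1) + \frac{8294400}{15202201}*(+1) + \frac{18662400}{15202201}*(+1) + \frac{102400}{15202201}*(+1) = -\frac{25}{9} (each basis 2-blade squares to minus the product of its generators' squares); cross terms between blades sharing an index anticommute and cancel; the commuting (index-disjoint) pairs give grade-4 terms 2*c*c'*(blade product), which cancel blade by blade — e_{1234}: -\frac{921600}{15202201} + \frac{921600}{15202201} = 0; e_{1235}: -\frac{1382400}{15202201} + \frac{1382400}{15202201} = 0; e_{1236}: -\frac{102400}{15202201} + \frac{102400}{15202201} = 0; e_{1245}: \frac{3110400}{15202201} - \frac{3110400}{15202201} = 0; e_{1246}: \frac{230400}{15202201} - \frac{230400}{15202201} = 0; e_{1256}: \frac{345600}{15202201} - \frac{345600}{15202201} = 0 — confirming B is simple. So B^2 = -\frac{25}{9}.
B^2 = -\frac{25}{9} — a negative square means the series sums to a rotation: l = \frac{5}{3}, alpha*l = \frac{\pi}{3}, so exp(alpha B) = cos(\frac{\pi}{3}) + (sin(\frac{\pi}{3})/(\frac{5}{3}))*B = \frac{1}{2} + (\frac{3 \sqrt{3}}{10})*B.
Answer: \frac{1}{2} + \frac{5069 \sqrt{3}}{7798} e_{12} - \frac{48 \sqrt{3}}{3899} e_{13} + \frac{108 \sqrt{3}}{3899} e_{14} + \frac{162 \sqrt{3}}{3899} e_{15} + \frac{12 \sqrt{3}}{3899} e_{16} + \frac{384 \sqrt{3}}{3899} e_{23} - \frac{864 \sqrt{3}}{3899} e_{24} - \frac{1296 \sqrt{3}}{3899} e_{25} - \frac{96 \sqrt{3}}{3899} e_{26}


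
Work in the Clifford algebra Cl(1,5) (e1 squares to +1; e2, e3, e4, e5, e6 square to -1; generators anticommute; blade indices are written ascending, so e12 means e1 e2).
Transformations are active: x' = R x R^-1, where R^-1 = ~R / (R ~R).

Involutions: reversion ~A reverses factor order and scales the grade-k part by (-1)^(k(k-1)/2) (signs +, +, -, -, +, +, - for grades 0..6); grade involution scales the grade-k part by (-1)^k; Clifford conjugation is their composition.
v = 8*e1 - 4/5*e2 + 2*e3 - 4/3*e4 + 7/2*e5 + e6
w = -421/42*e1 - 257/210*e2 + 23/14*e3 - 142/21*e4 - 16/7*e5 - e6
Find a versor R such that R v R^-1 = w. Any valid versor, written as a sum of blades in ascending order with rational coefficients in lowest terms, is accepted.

A norm check does it: q(v) = q(w) = 39899/900, hence R = v + w = -85/42*e1 - 85/42*e2 + 51/14*e3 - 170/21*e4 + 17/14*e5 realises the map — parallel part kept, (v - w)/2 negated, v carried to w.
Answer: -85/42*e1 - 85/42*e2 + 51/14*e3 - 170/21*e4 + 17/14*e5


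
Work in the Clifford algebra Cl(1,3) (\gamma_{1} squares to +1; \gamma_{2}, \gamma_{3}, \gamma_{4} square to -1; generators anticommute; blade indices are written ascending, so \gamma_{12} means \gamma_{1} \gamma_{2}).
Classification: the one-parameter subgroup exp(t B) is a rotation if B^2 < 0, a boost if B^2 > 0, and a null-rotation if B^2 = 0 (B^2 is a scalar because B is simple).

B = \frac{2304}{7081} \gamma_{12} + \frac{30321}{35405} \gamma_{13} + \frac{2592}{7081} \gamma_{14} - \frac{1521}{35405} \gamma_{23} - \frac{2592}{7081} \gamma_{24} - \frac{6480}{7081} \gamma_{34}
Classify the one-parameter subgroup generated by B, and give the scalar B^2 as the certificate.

B^2 term by term: the squares give (\frac{2304}{7081})^2*(\gamma_{12})^2 + (\frac{30321}{35405})^2*(\gamma_{13})^2 + (\frac{2592}{7081})^2*(\gamma_{14})^2 + (-\frac{1521}{35405})^2*(\gamma_{23})^2 + (-\frac{2592}{7081})^2*(\gamma_{24})^2 + (-\frac{6480}{7081})^2*(\gamma_{34})^2 = \frac{5308416}{50140561}*(+1) + \frac{919363041}{1253514025}*(+1) + \frac{6718464}{50140561}*(+1) + \frac{2313441}{1253514025}*(-1) + \frac{6718464}{50140561}*(-1) + \frac{41990400}{50140561}*(-1) = 0 (each basis 2-blade squares to minus the product of its generators' squares); cross terms between blades sharing an index anticommute and cancel; the commuting (index-disjoint) pairs give grade-4 terms 2*c*c'*(blade product), which cancel blade by blade — \gamma_{1234}: -\frac{29859840}{50140561} + \frac{157184064}{250702805} - \frac{7884864}{250702805} = 0 — confirming B is simple. So B^2 = 0.
Answer: null-rotation, certificate B^2 = 0. The class reads off the invariant scalar 0 directly.


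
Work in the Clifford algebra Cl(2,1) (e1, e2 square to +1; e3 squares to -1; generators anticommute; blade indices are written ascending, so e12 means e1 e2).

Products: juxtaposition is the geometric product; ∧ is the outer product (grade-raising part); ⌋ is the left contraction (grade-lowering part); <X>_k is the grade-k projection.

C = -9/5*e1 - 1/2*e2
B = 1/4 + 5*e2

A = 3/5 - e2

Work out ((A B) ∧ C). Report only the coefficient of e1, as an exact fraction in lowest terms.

step 1: -97/20 + 11/4*e2
step 2: 873/100*e1 + 97/40*e2 + 99/20*e12
Answer: 873/100


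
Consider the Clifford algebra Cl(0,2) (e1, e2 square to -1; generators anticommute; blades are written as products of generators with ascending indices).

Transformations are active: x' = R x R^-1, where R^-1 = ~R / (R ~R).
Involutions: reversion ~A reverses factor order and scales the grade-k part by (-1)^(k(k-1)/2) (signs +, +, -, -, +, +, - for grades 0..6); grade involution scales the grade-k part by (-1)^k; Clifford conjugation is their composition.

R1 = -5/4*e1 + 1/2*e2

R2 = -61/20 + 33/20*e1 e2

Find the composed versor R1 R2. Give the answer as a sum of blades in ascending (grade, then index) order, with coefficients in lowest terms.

Distribute over the terms of R1 (each basis-blade product reordered to ascending indices, repeated generators contracted through their squares):
(-5/4*e1) R2 = 61/16*e1 + 33/16*e2
(1/2*e2) R2 = 33/40*e1 - 61/40*e2
Summing the partial products and collecting blades:
Answer: 371/80*e1 + 43/80*e2


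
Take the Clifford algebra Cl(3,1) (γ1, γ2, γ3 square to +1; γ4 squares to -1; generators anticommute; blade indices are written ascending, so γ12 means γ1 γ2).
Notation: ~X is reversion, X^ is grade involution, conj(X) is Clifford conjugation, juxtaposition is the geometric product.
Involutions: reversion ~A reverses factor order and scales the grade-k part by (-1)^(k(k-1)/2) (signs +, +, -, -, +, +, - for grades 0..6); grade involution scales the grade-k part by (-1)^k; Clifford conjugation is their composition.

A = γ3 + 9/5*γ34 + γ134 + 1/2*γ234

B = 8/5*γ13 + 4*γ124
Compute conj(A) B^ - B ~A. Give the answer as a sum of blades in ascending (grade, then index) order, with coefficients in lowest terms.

first term: 8/5*γ1 - 8/5*γ4 - 2*γ13 + 72/25*γ14 + 4*γ23 - 36/5*γ123 + 4/5*γ124 + 4*γ1234
second term: 8/5*γ1 + 8/5*γ4 + 2*γ13 - 72/25*γ14 - 4*γ23 - 36/5*γ123 + 4/5*γ124 - 4*γ1234
Answer: -16/5*γ4 - 4*γ13 + 144/25*γ14 + 8*γ23 + 8*γ1234


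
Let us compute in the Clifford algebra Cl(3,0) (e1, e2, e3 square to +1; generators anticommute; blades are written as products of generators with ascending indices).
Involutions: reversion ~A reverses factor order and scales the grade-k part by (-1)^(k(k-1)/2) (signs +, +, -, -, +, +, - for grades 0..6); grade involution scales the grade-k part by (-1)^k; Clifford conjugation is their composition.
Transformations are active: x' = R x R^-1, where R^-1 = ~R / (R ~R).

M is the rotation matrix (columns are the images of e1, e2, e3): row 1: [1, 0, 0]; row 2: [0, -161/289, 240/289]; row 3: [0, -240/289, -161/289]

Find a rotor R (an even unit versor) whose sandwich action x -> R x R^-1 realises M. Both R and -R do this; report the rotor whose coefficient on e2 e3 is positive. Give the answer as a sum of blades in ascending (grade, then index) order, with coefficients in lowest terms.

Method: write R = a + b12*e1 e2 + b13*e1 e3 + b23*e2 e3 with a^2 + b12^2 + b13^2 + b23^2 = 1 (so R^-1 = ~R). Expanding the columns R e_j ~R gives tr M = 4a^2 - 1 and, from the antisymmetric part, M21 - M12 = -4a*b12, M13 - M31 = 4a*b13, M32 - M23 = -4a*b23.
Here tr M = -33/289, so a^2 = (1 + tr M)/4 = 64/289 and a = ±8/17. Taking a = 8/17: M21 - M12 = 0, M13 - M31 = 0, M32 - M23 = -480/289, giving b12 = 0, b13 = 0, b23 = 15/17, i.e. R = 8/17 + 15/17*e2 e3.
Its e2 e3 coefficient is already positive.
Answer: 8/17 + 15/17*e2 e3. Why the constraint matters: R and -R act identically through the sandwich — M has trace -33/289 either way — so only the sign condition on e2 e3 picks one of the two preimages.


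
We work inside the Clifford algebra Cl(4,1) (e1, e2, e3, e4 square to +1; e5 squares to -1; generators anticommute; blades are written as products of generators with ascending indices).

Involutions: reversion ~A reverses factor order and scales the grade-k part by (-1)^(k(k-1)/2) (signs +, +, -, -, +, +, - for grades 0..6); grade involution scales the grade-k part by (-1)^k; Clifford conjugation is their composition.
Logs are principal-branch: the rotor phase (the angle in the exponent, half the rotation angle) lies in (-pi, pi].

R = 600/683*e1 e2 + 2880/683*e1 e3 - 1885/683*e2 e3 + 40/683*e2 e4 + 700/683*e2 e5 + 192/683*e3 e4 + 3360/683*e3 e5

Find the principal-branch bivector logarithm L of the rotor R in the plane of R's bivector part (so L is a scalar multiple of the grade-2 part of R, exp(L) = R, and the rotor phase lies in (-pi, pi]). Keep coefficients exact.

The scalar part of R is 0, so the principal-branch rotor phase is pinned; divide the bivector part by its sine to get the unit plane — L is the phase times that plane.
Concretely: cos(phase) = 0 gives phase = ±pi/2, and since phase/sin(phase) is even the sign is immaterial: L = (phase/sin(phase)) * <R>_2 = (pi/2) * <R>_2.
Answer: 300*pi/683*e1 e2 + 1440*pi/683*e1 e3 - 1885*pi/1366*e2 e3 + 20*pi/683*e2 e4 + 350*pi/683*e2 e5 + 96*pi/683*e3 e4 + 1680*pi/683*e3 e5


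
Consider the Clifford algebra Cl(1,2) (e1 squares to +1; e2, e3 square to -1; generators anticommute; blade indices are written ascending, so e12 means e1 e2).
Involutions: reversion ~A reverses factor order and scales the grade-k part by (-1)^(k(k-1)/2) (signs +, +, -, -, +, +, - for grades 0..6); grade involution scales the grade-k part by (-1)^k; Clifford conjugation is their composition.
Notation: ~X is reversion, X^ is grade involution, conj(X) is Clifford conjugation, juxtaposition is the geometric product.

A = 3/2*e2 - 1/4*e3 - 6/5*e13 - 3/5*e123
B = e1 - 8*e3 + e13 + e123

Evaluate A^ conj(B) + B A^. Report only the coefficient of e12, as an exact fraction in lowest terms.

first term: -7/5 + 187/20*e1 + 9/5*e2 - 6/5*e3 - 131/20*e12 - 5/4*e13 - 63/5*e23 - 3/2*e123
second term: 1/5 + 187/20*e1 + 3/5*e2 - 6/5*e3 + 61/20*e12 - 5/4*e13 - 57/5*e23 + 3/2*e123
Answer: -7/2


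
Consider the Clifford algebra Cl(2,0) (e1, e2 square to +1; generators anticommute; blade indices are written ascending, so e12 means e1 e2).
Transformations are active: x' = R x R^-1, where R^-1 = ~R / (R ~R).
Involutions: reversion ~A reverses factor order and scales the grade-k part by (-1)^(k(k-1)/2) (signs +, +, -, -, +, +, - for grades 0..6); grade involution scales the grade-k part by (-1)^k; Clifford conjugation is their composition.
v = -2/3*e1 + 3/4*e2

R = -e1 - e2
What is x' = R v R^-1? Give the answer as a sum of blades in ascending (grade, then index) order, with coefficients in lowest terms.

~R = -e1 - e2, and R ~R = 2, so R^-1 = ~R / (2).
R v = -1/12 - 17/12*e12
Answer: 3/4*e1 - 2/3*e2


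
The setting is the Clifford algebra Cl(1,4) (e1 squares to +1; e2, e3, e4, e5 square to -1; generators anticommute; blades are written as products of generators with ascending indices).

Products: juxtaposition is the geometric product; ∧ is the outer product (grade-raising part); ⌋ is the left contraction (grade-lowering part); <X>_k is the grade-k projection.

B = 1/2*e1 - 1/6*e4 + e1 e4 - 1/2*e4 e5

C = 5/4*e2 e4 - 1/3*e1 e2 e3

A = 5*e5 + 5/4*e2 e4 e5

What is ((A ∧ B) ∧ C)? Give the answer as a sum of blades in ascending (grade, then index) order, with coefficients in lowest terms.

step 1: -5/2*e1 e5 + 5/6*e4 e5 + 5*e1 e4 e5 - 5/8*e1 e2 e4 e5
step 2: -25/8*e1 e2 e4 e5 - 5/18*e1 e2 e3 e4 e5
Answer: -25/8*e1 e2 e4 e5 - 5/18*e1 e2 e3 e4 e5


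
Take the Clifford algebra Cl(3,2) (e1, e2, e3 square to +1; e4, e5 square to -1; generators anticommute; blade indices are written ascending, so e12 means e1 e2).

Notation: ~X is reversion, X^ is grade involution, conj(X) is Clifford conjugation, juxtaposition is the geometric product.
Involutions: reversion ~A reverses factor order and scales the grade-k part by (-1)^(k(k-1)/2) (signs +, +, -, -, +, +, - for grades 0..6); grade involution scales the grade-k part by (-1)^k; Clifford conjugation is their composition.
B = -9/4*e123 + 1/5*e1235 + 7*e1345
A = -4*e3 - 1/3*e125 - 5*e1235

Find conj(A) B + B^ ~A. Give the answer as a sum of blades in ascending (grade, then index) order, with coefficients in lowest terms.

first term: 1 + 1/15*e3 + 45/4*e5 - 9*e12 - 35*e24 + 3/4*e35 + 4/5*e125 - 28*e145 + 7/3*e234
second term: 1 + 1/15*e3 + 45/4*e5 - 9*e12 + 35*e24 - 3/4*e35 + 4/5*e125 - 28*e145 - 7/3*e234
Answer: 2 + 2/15*e3 + 45/2*e5 - 18*e12 + 8/5*e125 - 56*e145


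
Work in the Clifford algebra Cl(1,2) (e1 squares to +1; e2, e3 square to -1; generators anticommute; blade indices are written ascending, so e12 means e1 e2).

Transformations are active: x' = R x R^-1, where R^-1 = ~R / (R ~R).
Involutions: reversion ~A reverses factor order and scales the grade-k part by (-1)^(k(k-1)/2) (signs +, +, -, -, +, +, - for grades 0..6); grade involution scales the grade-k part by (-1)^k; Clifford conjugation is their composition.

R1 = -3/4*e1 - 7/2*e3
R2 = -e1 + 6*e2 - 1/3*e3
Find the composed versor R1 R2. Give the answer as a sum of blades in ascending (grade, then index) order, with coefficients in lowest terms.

Distribute over the terms of R1 (each basis-blade product reordered to ascending indices, repeated generators contracted through their squares):
(-3/4*e1) R2 = 3/4 - 9/2*e12 + 1/4*e13
(-7/2*e3) R2 = -7/6 - 7/2*e13 + 21*e23
Summing the partial products and collecting blades:
Answer: -5/12 - 9/2*e12 - 13/4*e13 + 21*e23


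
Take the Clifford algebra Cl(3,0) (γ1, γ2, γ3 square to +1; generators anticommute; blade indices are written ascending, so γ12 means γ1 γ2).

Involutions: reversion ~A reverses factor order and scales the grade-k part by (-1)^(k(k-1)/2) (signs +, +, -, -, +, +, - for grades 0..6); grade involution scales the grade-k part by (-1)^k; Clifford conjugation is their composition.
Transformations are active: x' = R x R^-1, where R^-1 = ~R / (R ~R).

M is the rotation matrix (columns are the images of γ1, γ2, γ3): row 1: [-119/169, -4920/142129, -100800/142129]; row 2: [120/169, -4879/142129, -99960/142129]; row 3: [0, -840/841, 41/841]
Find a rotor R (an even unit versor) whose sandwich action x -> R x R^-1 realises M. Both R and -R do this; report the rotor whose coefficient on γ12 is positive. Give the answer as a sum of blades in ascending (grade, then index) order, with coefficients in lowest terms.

Method: write R = a + b12*γ12 + b13*γ13 + b23*γ23 with a^2 + b12^2 + b13^2 + b23^2 = 1 (so R^-1 = ~R). Expanding the columns R e_j ~R gives tr M = 4a^2 - 1 and, from the antisymmetric part, M21 - M12 = -4a*b12, M13 - M31 = 4a*b13, M32 - M23 = -4a*b23.
Here tr M = -98029/142129, so a^2 = (1 + tr M)/4 = 11025/142129 and a = ±105/377. Taking a = 105/377: M21 - M12 = 105840/142129, M13 - M31 = -100800/142129, M32 - M23 = -42000/142129, giving b12 = -252/377, b13 = -240/377, b23 = 100/377, i.e. R = 105/377 - 252/377*γ12 - 240/377*γ13 + 100/377*γ23.
Its γ12 coefficient is negative, so report the other preimage -R.
Answer: -105/377 + 252/377*γ12 + 240/377*γ13 - 100/377*γ23. Why the constraint matters: R and -R act identically through the sandwich — M has trace -98029/142129 either way — so only the sign condition on γ12 picks one of the two preimages.


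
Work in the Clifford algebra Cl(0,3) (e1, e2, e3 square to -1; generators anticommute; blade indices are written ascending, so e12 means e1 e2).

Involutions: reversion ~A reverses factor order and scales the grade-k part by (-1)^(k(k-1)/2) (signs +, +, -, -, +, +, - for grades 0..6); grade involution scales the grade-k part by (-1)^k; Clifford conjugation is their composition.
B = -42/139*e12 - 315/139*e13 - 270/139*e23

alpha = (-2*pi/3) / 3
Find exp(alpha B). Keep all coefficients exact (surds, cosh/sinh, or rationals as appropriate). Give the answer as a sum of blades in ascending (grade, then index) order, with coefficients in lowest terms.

B^2 term by term: the squares give (-42/139)^2*(e12)^2 + (-315/139)^2*(e13)^2 + (-270/139)^2*(e23)^2 = 1764/19321*(-1) + 99225/19321*(-1) + 72900/19321*(-1) = -9 (each basis 2-blade squares to minus the product of its generators' squares); cross terms between blades sharing an index anticommute and cancel. So B^2 = -9.
B^2 = -9 — the negative square puts this in the circular regime; l = 3, alpha*l = -2*pi/3, so exp(alpha B) = cos(-2*pi/3) + (sin(-2*pi/3)/3)*B = -1/2 + (-sqrt(3)/6)*B.
Answer: -1/2 + 7*sqrt(3)/139*e12 + 105*sqrt(3)/278*e13 + 45*sqrt(3)/139*e23


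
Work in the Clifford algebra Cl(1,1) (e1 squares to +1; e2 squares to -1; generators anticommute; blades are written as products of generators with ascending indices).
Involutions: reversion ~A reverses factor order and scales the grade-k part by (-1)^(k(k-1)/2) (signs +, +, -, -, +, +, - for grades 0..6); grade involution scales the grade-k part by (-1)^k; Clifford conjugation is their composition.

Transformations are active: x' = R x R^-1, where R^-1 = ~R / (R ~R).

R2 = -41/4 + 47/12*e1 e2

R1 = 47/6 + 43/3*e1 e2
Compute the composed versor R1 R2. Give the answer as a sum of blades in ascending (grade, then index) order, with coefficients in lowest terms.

Distribute over the terms of R1 (each basis-blade product reordered to ascending indices, repeated generators contracted through their squares):
(47/6) R2 = -1927/24 + 2209/72*e1 e2
(43/3*e1 e2) R2 = 2021/36 - 1763/12*e1 e2
Summing the partial products and collecting blades:
Answer: -1739/72 - 8369/72*e1 e2


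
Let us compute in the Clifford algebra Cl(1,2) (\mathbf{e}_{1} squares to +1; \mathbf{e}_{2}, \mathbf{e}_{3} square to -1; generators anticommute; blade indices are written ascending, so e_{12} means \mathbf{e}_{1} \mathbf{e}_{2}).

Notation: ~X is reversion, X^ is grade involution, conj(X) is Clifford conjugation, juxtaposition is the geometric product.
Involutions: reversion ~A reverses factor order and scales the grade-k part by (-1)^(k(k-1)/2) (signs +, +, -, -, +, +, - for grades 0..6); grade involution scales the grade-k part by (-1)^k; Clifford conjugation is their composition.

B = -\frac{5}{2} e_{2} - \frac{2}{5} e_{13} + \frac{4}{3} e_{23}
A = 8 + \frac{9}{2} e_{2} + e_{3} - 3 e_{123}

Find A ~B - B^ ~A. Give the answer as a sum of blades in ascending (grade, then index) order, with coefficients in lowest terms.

first term: \frac{45}{4} - \frac{18}{5} e_{1} - \frac{302}{15} e_{2} + 6 e_{3} + \frac{107}{10} e_{13} - \frac{49}{6} e_{23} - \frac{9}{5} e_{123}
second term: -\frac{45}{4} - \frac{18}{5} e_{1} + \frac{298}{15} e_{2} + 6 e_{3} + \frac{43}{10} e_{13} + \frac{79}{6} e_{23} + \frac{9}{5} e_{123}
Answer: \frac{45}{2} - 40 e_{2} + \frac{32}{5} e_{13} - \frac{64}{3} e_{23} - \frac{18}{5} e_{123}


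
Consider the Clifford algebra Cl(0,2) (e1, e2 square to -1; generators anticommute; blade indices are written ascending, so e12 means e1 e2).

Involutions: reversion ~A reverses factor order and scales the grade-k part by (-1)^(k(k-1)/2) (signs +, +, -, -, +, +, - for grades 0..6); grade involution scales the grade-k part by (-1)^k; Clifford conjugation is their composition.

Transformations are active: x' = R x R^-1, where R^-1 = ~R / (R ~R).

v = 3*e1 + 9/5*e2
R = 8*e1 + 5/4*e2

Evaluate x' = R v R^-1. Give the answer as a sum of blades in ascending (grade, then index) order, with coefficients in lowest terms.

~R = 8*e1 + 5/4*e2, and R ~R = -1049/16, so R^-1 = ~R / (-1049/16).
R v = -105/4 + 213/20*e12
Answer: 3573/1049*e1 - 4191/5245*e2


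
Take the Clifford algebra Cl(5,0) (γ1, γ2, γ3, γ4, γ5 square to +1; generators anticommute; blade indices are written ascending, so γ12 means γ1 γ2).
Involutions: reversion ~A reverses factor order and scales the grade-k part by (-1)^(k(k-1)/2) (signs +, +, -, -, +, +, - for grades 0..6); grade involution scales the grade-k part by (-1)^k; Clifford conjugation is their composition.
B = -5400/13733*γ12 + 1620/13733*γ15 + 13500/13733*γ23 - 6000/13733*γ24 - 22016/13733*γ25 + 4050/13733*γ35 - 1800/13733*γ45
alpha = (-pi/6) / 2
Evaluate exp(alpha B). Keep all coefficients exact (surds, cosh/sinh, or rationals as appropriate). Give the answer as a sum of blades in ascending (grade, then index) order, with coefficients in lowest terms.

B^2 term by term: the squares give (-5400/13733)^2*(γ12)^2 + (1620/13733)^2*(γ15)^2 + (13500/13733)^2*(γ23)^2 + (-6000/13733)^2*(γ24)^2 + (-22016/13733)^2*(γ25)^2 + (4050/13733)^2*(γ35)^2 + (-1800/13733)^2*(γ45)^2 = 29160000/188595289*(-1) + 2624400/188595289*(-1) + 182250000/188595289*(-1) + 36000000/188595289*(-1) + 484704256/188595289*(-1) + 16402500/188595289*(-1) + 3240000/188595289*(-1) = -4 (each basis 2-blade squares to minus the product of its generators' squares); cross terms between blades sharing an index anticommute and cancel; the commuting (index-disjoint) pairs give grade-4 terms 2*c*c'*(blade product), which cancel blade by blade — γ1235: -43740000/188595289 + 43740000/188595289 = 0; γ1245: 19440000/188595289 - 19440000/188595289 = 0; γ2345: -48600000/188595289 + 48600000/188595289 = 0 — confirming B is simple. So B^2 = -4.
B^2 = -4 — circular case — the even/odd split gives cos and sin: l = 2, alpha*l = -pi/6, so exp(alpha B) = cos(-pi/6) + (sin(-pi/6)/2)*B = sqrt(3)/2 + (-1/4)*B.
Answer: sqrt(3)/2 + 1350/13733*γ12 - 405/13733*γ15 - 3375/13733*γ23 + 1500/13733*γ24 + 5504/13733*γ25 - 2025/27466*γ35 + 450/13733*γ45


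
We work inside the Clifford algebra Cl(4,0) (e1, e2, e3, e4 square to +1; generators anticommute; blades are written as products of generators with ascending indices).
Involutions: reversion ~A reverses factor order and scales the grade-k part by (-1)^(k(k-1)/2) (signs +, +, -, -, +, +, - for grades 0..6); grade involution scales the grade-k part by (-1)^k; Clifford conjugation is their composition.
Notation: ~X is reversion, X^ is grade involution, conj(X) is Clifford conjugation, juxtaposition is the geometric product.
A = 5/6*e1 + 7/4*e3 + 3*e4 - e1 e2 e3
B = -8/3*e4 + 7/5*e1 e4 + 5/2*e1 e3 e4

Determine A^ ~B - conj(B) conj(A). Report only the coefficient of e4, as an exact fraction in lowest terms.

first term: 8 - 21/5*e1 + 7/6*e4 + 15/2*e1 e3 - 155/72*e1 e4 - 5/2*e2 e4 + 27/4*e3 e4 - 49/20*e1 e3 e4 - 7/5*e2 e3 e4 - 8/3*e1 e2 e3 e4
second term: -8 + 21/5*e1 - 7/6*e4 - 15/2*e1 e3 + 475/72*e1 e4 + 5/2*e2 e4 + 31/12*e3 e4 - 49/20*e1 e3 e4 - 7/5*e2 e3 e4 + 8/3*e1 e2 e3 e4
Answer: 7/3


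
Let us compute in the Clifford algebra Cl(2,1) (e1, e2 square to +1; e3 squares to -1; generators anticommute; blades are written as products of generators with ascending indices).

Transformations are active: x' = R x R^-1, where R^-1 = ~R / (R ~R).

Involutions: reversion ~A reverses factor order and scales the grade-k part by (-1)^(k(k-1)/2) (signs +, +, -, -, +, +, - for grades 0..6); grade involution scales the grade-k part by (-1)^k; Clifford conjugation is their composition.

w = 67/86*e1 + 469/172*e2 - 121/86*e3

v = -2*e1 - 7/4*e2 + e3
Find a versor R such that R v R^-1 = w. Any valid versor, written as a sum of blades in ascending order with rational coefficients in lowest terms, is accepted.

Equal squares first: v^2 = w^2 = 97/16. Then v + w = -105/86*e1 + 42/43*e2 - 35/86*e3 is a versor taking v to w, provided it is invertible.
Answer: -105/86*e1 + 42/43*e2 - 35/86*e3


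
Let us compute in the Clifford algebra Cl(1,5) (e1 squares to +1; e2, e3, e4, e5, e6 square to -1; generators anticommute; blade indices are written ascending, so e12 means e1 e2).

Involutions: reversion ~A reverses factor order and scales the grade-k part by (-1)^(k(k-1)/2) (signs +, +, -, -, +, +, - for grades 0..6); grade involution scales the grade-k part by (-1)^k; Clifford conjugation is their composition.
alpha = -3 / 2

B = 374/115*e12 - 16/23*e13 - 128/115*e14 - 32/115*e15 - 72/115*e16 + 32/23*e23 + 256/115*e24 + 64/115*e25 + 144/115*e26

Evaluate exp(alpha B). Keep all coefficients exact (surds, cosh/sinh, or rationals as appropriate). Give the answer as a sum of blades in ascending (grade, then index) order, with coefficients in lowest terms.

B^2 term by term: the squares give (374/115)^2*(e12)^2 + (-16/23)^2*(e13)^2 + (-128/115)^2*(e14)^2 + (-32/115)^2*(e15)^2 + (-72/115)^2*(e16)^2 + (32/23)^2*(e23)^2 + (256/115)^2*(e24)^2 + (64/115)^2*(e25)^2 + (144/115)^2*(e26)^2 = 139876/13225*(+1) + 256/529*(+1) + 16384/13225*(+1) + 1024/13225*(+1) + 5184/13225*(+1) + 1024/529*(-1) + 65536/13225*(-1) + 4096/13225*(-1) + 20736/13225*(-1) = 4 (each basis 2-blade squares to minus the product of its generators' squares); cross terms between blades sharing an index anticommute and cancel; the commuting (index-disjoint) pairs give grade-4 terms 2*c*c'*(blade product), which cancel blade by blade — e1234: 8192/2645 - 8192/2645 = 0; e1235: 2048/2645 - 2048/2645 = 0; e1236: 4608/2645 - 4608/2645 = 0; e1245: 16384/13225 - 16384/13225 = 0; e1246: 36864/13225 - 36864/13225 = 0; e1256: 9216/13225 - 9216/13225 = 0 — confirming B is simple. So B^2 = 4.
B^2 = 4 — the positive square puts this in the hyperbolic regime; l = 2, alpha*l = -3, so exp(alpha B) = cosh(-3) + (sinh(-3)/2)*B = cosh(3) + (-sinh(3)/2)*B.
Answer: cosh(3) - 187*sinh(3)/115*e12 + 8*sinh(3)/23*e13 + 64*sinh(3)/115*e14 + 16*sinh(3)/115*e15 + 36*sinh(3)/115*e16 - 16*sinh(3)/23*e23 - 128*sinh(3)/115*e24 - 32*sinh(3)/115*e25 - 72*sinh(3)/115*e26


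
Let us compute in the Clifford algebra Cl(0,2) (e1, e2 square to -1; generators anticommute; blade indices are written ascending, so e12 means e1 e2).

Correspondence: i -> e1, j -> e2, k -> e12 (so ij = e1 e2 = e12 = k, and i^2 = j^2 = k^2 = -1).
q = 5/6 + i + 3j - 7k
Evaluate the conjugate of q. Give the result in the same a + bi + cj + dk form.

In blades: q = 5/6 + e1 + 3*e2 - 7*e12.
Conjugation here is Clifford conjugation: the scalar is fixed and the grade-1 and grade-2 blades all flip sign, giving 5/6 - e1 - 3*e2 + 7*e12; translating back:
Answer: 5/6 - i - 3j + 7k


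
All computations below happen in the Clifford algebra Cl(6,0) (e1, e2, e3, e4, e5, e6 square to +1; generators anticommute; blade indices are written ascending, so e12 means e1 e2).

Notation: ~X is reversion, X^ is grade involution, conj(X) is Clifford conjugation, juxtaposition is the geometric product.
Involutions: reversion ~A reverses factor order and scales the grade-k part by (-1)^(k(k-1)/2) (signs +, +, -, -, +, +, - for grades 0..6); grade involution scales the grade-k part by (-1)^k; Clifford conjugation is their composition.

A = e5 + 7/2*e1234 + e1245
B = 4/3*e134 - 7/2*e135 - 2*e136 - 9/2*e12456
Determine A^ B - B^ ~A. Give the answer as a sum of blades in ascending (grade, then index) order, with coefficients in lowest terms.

first term: 14/3*e2 - 9/2*e6 + 7/2*e13 + 7/2*e234 + 4/3*e235 - 49/4*e245 - 7*e246 + 63/4*e356 - 9/2*e1246 + 4/3*e1345 + 2*e1356 + 2*e23456
second term: 14/3*e2 + 9/2*e6 + 7/2*e13 - 7/2*e234 - 4/3*e235 + 49/4*e245 + 7*e246 + 63/4*e356 - 9/2*e1246 - 4/3*e1345 - 2*e1356 + 2*e23456
Answer: -9*e6 + 7*e234 + 8/3*e235 - 49/2*e245 - 14*e246 + 8/3*e1345 + 4*e1356


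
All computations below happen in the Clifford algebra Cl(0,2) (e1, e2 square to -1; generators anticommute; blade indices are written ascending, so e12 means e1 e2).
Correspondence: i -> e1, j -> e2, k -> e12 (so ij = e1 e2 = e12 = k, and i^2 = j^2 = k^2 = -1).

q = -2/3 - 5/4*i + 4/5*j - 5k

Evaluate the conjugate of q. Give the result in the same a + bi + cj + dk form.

In blades: q = -2/3 - 5/4*e1 + 4/5*e2 - 5*e12.
Conjugation here is Clifford conjugation: the scalar is fixed and the grade-1 and grade-2 blades all flip sign, giving -2/3 + 5/4*e1 - 4/5*e2 + 5*e12; translating back:
Answer: -2/3 + 5/4*i - 4/5*j + 5k


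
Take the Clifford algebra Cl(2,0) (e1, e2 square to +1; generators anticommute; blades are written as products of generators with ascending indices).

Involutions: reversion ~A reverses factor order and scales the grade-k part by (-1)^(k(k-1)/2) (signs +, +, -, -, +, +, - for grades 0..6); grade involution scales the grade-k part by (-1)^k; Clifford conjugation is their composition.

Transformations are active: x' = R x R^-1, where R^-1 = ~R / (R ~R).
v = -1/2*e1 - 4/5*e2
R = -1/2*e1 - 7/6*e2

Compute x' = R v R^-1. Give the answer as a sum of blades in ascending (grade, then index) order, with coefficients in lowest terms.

~R = -1/2*e1 - 7/6*e2, and R ~R = 29/18, so R^-1 = ~R / (29/18).
R v = 71/60 - 11/60*e1 e2
Answer: -34/145*e1 - 53/58*e2


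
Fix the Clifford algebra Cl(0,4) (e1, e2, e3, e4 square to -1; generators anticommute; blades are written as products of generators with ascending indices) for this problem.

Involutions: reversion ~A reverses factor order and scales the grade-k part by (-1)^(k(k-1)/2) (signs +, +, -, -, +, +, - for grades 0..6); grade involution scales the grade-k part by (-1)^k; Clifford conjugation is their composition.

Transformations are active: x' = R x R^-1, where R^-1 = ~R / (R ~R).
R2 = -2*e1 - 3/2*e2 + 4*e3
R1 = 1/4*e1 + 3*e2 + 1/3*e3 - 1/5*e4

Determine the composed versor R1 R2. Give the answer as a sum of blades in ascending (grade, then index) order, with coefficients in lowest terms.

Distribute over the terms of R2 (each basis-blade product reordered to ascending indices, repeated generators contracted through their squares):
R1 (-2*e1) = 1/2 + 6*e1 e2 + 2/3*e1 e3 - 2/5*e1 e4
R1 (-3/2*e2) = 9/2 - 3/8*e1 e2 + 1/2*e2 e3 - 3/10*e2 e4
R1 (4*e3) = -4/3 + e1 e3 + 12*e2 e3 + 4/5*e3 e4
Summing the partial products and collecting blades:
Answer: 11/3 + 45/8*e1 e2 + 5/3*e1 e3 - 2/5*e1 e4 + 25/2*e2 e3 - 3/10*e2 e4 + 4/5*e3 e4


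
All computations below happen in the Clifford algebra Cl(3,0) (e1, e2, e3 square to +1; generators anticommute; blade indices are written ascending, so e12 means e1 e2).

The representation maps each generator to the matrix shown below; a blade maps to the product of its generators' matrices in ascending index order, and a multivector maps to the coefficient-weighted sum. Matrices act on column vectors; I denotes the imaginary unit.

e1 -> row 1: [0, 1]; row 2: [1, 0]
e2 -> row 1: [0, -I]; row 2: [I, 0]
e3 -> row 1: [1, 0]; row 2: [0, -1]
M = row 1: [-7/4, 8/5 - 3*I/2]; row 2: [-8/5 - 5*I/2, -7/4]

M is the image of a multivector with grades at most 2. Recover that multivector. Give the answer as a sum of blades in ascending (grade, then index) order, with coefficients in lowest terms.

Method: 1, rho(e1), rho(e2), rho(e3) form a trace-orthogonal basis of the 2x2 complex matrices (tr(X Y) = 2 if X = Y, else 0), so M = m0*1 + m1*rho(e1) + m2*rho(e2) + m3*rho(e3) with m0 = tr(M)/2 = -7/4, m1 = tr(M rho(e1))/2 = -2*I, m2 = tr(M rho(e2))/2 = -1/2 + 8*I/5, m3 = tr(M rho(e3))/2 = 0.
Multiplying table entries, the bivector images are rho(e12) = I*rho(e3), rho(e13) = -I*rho(e2), rho(e23) = I*rho(e1); with real blade coefficients the real parts of m0..m3 are the coefficients of 1, e1, e2, e3 and the imaginary parts give the bivectors (e23: Im m1, e13: -Im m2, e12: Im m3).
Answer: -7/4 - 1/2*e2 - 8/5*e13 - 2*e23


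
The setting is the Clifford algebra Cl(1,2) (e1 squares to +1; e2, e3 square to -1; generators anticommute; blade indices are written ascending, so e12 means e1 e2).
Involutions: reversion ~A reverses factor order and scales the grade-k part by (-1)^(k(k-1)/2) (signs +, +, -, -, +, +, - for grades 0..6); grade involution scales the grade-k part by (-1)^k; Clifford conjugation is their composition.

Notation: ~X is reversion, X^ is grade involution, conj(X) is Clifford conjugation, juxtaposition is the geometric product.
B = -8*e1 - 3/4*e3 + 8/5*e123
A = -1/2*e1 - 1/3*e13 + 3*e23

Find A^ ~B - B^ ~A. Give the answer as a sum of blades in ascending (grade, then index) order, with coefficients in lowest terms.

first term: -4 + 91/20*e1 + 103/60*e2 - 8/3*e3 - 3/8*e13 - 4/5*e23 - 24*e123
second term: -4 - 91/20*e1 - 103/60*e2 + 8/3*e3 + 3/8*e13 + 4/5*e23 - 24*e123
Answer: 91/10*e1 + 103/30*e2 - 16/3*e3 - 3/4*e13 - 8/5*e23


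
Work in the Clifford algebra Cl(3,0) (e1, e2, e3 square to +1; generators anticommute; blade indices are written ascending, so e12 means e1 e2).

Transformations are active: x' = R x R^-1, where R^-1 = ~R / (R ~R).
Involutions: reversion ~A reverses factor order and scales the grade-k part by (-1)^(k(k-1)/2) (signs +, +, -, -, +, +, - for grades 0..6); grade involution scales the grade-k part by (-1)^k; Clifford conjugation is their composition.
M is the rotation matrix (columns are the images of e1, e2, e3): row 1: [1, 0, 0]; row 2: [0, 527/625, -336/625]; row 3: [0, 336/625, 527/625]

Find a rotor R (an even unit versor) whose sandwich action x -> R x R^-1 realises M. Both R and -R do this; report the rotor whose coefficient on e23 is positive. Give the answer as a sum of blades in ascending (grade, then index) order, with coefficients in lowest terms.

Method: write R = a + b12*e12 + b13*e13 + b23*e23 with a^2 + b12^2 + b13^2 + b23^2 = 1 (so R^-1 = ~R). Expanding the columns R e_j ~R gives tr M = 4a^2 - 1 and, from the antisymmetric part, M21 - M12 = -4a*b12, M13 - M31 = 4a*b13, M32 - M23 = -4a*b23.
Here tr M = 1679/625, so a^2 = (1 + tr M)/4 = 576/625 and a = ±24/25. Taking a = 24/25: M21 - M12 = 0, M13 - M31 = 0, M32 - M23 = 672/625, giving b12 = 0, b13 = 0, b23 = -7/25, i.e. R = 24/25 - 7/25*e23.
Its e23 coefficient is negative, so report the other preimage -R.
Answer: -24/25 + 7/25*e23. Why the constraint matters: R and -R act identically through the sandwich — M has trace 1679/625 either way — so only the sign condition on e23 picks one of the two preimages.


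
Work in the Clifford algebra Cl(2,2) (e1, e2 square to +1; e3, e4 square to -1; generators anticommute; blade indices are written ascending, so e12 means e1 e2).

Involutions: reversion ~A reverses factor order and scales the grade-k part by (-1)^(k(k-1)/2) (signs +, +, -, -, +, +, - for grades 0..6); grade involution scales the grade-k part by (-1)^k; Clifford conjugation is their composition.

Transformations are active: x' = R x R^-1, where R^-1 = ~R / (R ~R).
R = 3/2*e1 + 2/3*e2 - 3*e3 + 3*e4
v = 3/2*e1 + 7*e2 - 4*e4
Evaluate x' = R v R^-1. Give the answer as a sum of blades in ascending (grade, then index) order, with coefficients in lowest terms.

~R = 3/2*e1 + 2/3*e2 - 3*e3 + 3*e4, and R ~R = -551/36, so R^-1 = ~R / (-551/36).
R v = 227/12 + 19/2*e12 + 9/2*e13 - 21/2*e14 + 21*e23 - 71/3*e24 + 12*e34
Answer: -5739/1102*e1 - 4765/551*e2 + 4086/551*e3 - 1882/551*e4


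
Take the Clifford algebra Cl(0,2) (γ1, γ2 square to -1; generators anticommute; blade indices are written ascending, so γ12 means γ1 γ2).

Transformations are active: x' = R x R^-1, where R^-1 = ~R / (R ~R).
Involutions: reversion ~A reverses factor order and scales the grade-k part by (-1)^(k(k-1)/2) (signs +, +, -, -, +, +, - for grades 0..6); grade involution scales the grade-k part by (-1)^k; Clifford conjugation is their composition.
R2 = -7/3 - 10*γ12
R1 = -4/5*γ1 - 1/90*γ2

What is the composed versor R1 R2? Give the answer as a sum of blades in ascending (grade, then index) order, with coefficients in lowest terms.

Distribute over the terms of R1 (each basis-blade product reordered to ascending indices, repeated generators contracted through their squares):
(-4/5*γ1) R2 = 28/15*γ1 - 8*γ2
(-1/90*γ2) R2 = 1/9*γ1 + 7/270*γ2
Summing the partial products and collecting blades:
Answer: 89/45*γ1 - 2153/270*γ2


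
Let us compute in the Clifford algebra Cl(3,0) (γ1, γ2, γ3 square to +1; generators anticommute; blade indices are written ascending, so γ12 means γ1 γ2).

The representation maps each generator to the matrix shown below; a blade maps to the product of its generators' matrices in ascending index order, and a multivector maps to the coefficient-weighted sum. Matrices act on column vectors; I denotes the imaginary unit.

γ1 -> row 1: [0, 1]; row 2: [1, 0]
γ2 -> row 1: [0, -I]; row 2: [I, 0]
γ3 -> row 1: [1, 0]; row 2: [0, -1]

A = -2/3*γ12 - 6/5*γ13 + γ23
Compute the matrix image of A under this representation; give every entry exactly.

Bivector images (products of the table entries): rho(γ12) = rho(γ1)rho(γ2) = row 1: [I, 0]; row 2: [0, -I]; rho(γ13) = rho(γ1)rho(γ3) = row 1: [0, -1]; row 2: [1, 0]; rho(γ23) = rho(γ2)rho(γ3) = row 1: [0, I]; row 2: [I, 0].
M = (-2/3)*rho(γ12) + (-6/5)*rho(γ13) + (1)*rho(γ23), summed entrywise:
Answer: row 1: [-2*I/3, 6/5 + I]; row 2: [-6/5 + I, 2*I/3]


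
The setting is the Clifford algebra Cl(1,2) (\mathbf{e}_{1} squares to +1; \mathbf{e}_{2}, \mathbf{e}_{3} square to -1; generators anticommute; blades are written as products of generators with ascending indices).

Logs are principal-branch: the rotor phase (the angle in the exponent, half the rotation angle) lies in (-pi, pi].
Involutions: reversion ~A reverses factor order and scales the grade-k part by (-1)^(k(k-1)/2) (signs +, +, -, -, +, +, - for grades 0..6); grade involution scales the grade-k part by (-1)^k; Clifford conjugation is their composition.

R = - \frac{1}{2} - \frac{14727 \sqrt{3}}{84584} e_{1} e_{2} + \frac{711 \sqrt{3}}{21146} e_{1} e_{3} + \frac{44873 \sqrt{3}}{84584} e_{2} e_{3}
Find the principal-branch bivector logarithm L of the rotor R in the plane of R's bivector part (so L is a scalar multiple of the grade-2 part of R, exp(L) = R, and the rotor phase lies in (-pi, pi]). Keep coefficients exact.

The scalar part of R is - \frac{1}{2}, which pins the rotor phase on the principal branch; dividing the bivector part by the sine of that phase recovers the unit plane, and L is the phase times that plane.
Concretely: cos(phase) = - \frac{1}{2} gives phase = ±\frac{2 \pi}{3}, and since phase/sin(phase) is even the sign is immaterial: L = (phase/sin(phase)) * <R>_2 = (\frac{4 \sqrt{3} \pi}{9}) * <R>_2.
Answer: - \frac{4909 \pi}{21146} e_{1} e_{2} + \frac{474 \pi}{10573} e_{1} e_{3} + \frac{44873 \pi}{63438} e_{2} e_{3}
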